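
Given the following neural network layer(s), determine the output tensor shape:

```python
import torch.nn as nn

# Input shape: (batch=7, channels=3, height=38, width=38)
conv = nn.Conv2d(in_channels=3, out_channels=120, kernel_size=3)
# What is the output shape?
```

Input: (7, 3, 38, 38) -> Output: (7, 120, 36, 36)

Answer: (7, 120, 36, 36)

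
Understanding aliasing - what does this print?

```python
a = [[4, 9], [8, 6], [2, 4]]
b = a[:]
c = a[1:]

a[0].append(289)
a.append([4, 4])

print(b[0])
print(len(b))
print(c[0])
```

Key concept: slice with nested mutation.
Step by step:
`a = [[4, 9], [8, 6], [2, 4]]` → a = [[4, 9], [8, 6], [2, 4]]
`b = a[:]` → b = [[4, 9], [8, 6], [2, 4]]
`c = a[1:]` → c = [[8, 6], [2, 4]]
`a[0].append(289)` → a = [[4, 9, 289], [8, 6], [2, 4]]; b = [[4, 9, 289], [8, 6], [2, 4]]
`a.append([4, 4])` → a = [[4, 9, 289], [8, 6], [2, 4], [4, 4]]
`print(b[0])` → prints [4, 9, 289]
`print(len(b))` → prints 3
`print(c[0])` → prints [8, 6]

Answer:
[4, 9, 289]
3
[8, 6]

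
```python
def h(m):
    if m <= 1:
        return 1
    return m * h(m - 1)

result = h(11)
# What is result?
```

h(11) = 11 * 10 * 9 * 8 * 7 * 6 * 5 * 4 * 3 * 2 * 1 = 39916800

Answer: 39916800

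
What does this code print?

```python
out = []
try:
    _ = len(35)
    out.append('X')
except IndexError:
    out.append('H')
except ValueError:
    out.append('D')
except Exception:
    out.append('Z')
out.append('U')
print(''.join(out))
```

Execution trace: 'Z' (except Exception) → 'U' (after the try/except). Output: ZU

Answer: ZU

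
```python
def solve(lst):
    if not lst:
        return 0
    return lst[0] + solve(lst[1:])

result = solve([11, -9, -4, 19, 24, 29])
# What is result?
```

11 + (-9) + (-4) + 19 + 24 + 29 + 0 = 70

Answer: 70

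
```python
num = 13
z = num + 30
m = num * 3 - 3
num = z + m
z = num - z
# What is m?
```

Trace:
`num = 13` → num = 13
`z = num + 30` → z = 43
`m = num * 3 - 3` → m = 36
`num = z + m` → num = 79
`z = num - z` → z = 36
So m = 36

Answer: 36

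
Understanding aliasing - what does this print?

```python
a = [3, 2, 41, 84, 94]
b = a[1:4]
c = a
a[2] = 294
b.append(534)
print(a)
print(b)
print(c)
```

Key concept: slice vs alias.
Step by step:
`a = [3, 2, 41, 84, 94]` → a = [3, 2, 41, 84, 94]
`b = a[1:4]` → b = [2, 41, 84]
`c = a` → c = [3, 2, 41, 84, 94] (same object as a)
`a[2] = 294` → a = [3, 2, 294, 84, 94] (same object as c); c = [3, 2, 294, 84, 94] (same object as a)
`b.append(534)` → b = [2, 41, 84, 534]
`print(a)` → prints [3, 2, 294, 84, 94]
`print(b)` → prints [2, 41, 84, 534]
`print(c)` → prints [3, 2, 294, 84, 94]

Answer:
[3, 2, 294, 84, 94]
[2, 41, 84, 534]
[3, 2, 294, 84, 94]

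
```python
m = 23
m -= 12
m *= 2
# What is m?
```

Trace:
`m = 23` → m = 23
`m -= 12` → m = 11
`m *= 2` → m = 22
So m = 22

Answer: 22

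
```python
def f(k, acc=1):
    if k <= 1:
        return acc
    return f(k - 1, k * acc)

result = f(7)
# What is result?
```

Accumulator trace (n, acc): (7, 1) -> (6, 7) -> (5, 42) -> (4, 210) -> (3, 840) -> (2, 2520) -> (1, 5040) -> return 5040

Answer: 5040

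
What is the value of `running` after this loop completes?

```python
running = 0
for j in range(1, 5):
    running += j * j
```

Sum of squares 1² to 4² = 30
`running` takes the values: 0 → 1 → 5 → 14 → 30

Answer: 30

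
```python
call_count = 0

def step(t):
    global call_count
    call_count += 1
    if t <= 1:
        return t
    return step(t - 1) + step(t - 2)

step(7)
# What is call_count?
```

Calls(t) = 1 + Calls(t-1) + Calls(t-2); Calls(0)=Calls(1)=1. For t=7 this gives 41.

Answer: 41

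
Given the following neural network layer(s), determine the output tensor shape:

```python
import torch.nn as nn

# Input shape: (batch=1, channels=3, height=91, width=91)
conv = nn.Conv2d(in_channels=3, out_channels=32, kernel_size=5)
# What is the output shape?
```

Input: (1, 3, 91, 91) -> Output: (1, 32, 87, 87)

Answer: (1, 32, 87, 87)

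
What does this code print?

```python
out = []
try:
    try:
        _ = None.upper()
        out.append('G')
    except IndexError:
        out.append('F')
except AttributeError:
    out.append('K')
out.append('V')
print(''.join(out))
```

Execution trace: 'K' (outer except AttributeError) → 'V' (after the try/except). Output: KV

Answer: KV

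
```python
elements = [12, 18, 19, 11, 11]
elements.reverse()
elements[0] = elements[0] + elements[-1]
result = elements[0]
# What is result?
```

Trace:
`elements = [12, 18, 19, 11, 11]` → elements = [12, 18, 19, 11, 11]
`elements.reverse()` → elements = [11, 11, 19, 18, 12]
`elements[0] = elements[0] + elements[-1]` → elements = [23, 11, 19, 18, 12]
`result = elements[0]` → result = 23
So result = 23

Answer: 23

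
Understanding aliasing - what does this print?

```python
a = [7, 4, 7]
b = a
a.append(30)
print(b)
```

Key concept: basic list aliasing.
Step by step:
`a = [7, 4, 7]` → a = [7, 4, 7]
`b = a` → b = [7, 4, 7] (same object as a)
`a.append(30)` → a = [7, 4, 7, 30] (same object as b); b = [7, 4, 7, 30] (same object as a)
`print(b)` → prints [7, 4, 7, 30]

Answer: [7, 4, 7, 30]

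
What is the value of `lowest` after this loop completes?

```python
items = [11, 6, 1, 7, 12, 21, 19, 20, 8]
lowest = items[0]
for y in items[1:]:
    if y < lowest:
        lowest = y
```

Minimum of [11, 6, 1, 7, 12, 21, 19, 20, 8]
`lowest` takes the values: 11 → 6 → 1

Answer: 1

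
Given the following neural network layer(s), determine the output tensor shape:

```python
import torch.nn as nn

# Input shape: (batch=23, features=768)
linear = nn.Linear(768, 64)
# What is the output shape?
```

Input: (23, 768) -> Output: (23, 64)

Answer: (23, 64)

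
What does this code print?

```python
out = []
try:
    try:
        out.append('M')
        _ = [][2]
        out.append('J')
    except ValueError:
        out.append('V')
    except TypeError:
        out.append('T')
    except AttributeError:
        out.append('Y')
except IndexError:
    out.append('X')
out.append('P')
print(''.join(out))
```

Execution trace: 'M' (try body) → 'X' (outer except IndexError) → 'P' (after the try/except). Output: MXP

Answer: MXP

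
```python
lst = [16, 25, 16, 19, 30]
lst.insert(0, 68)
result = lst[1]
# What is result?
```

Trace:
`lst = [16, 25, 16, 19, 30]` → lst = [16, 25, 16, 19, 30]
`lst.insert(0, 68)` → lst = [68, 16, 25, 16, 19, 30]
`result = lst[1]` → result = 16
So result = 16

Answer: 16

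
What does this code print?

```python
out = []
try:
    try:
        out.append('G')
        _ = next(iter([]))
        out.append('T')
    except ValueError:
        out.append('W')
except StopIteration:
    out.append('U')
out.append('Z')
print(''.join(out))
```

Execution trace: 'G' (try body) → 'U' (outer except StopIteration) → 'Z' (after the try/except). Output: GUZ

Answer: GUZ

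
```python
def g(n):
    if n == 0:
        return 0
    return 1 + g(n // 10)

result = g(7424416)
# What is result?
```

Count of digits of 7424416: 7

Answer: 7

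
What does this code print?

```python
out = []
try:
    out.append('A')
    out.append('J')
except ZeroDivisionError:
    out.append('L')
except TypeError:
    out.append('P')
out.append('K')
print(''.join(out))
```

Execution trace: 'A' (try body) → 'J' (try body, no exception) → 'K' (after the try/except). Output: AJK

Answer: AJK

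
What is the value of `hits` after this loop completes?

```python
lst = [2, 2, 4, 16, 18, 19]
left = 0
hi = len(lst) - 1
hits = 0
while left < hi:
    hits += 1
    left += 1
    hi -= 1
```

Iterations until pointers meet (list length 6)
`hits` takes the values: 0 → 1 → 2 → 3

Answer: 3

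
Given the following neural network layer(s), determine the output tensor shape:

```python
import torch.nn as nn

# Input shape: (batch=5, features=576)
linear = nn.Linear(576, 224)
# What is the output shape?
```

Input: (5, 576) -> Output: (5, 224)

Answer: (5, 224)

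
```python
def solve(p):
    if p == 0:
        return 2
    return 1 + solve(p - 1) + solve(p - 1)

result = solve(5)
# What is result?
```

solve(p) = 1 + 2·solve(p-1), solve(0)=2. Closed form: (2+1)·2^5 - 1 = 95.

Answer: 95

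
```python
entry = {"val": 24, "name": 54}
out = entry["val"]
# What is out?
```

Trace:
`entry = {"val": 24, "name": 54}` → entry = {'val': 24, 'name': 54}
`out = entry["val"]` → out = 24
So out = 24

Answer: 24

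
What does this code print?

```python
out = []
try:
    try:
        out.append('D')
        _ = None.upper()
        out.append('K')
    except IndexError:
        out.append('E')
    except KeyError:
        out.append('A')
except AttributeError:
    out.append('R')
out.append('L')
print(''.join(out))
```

Execution trace: 'D' (inner try body) → 'R' (outer except AttributeError) → 'L' (after the try/except). Output: DRL

Answer: DRL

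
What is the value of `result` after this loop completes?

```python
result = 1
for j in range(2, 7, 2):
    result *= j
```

Product of even numbers 2 to 6
`result` takes the values: 1 → 2 → 8 → 48

Answer: 48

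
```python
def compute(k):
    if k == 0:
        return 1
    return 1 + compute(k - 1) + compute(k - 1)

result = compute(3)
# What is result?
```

compute(k) = 1 + 2·compute(k-1), compute(0)=1. Closed form: (1+1)·2^3 - 1 = 15.

Answer: 15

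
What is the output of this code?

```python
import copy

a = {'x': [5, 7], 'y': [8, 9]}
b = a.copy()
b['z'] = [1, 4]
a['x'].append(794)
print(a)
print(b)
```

Key concept: shallow copy of dict with mutable values.
Step by step:
`a = {'x': [5, 7], 'y': [8, 9]}` → a = {'x': [5, 7], 'y': [8, 9]}
`b = a.copy()` → b = {'x': [5, 7], 'y': [8, 9]}
`b['z'] = [1, 4]` → b = {'x': [5, 7], 'y': [8, 9], 'z': [1, 4]}
`a['x'].append(794)` → a = {'x': [5, 7, 794], 'y': [8, 9]}; b = {'x': [5, 7, 794], 'y': [8, 9], 'z': [1, 4]}
`print(a)` → prints {'x': [5, 7, 794], 'y': [8, 9]}
`print(b)` → prints {'x': [5, 7, 794], 'y': [8, 9], 'z': [1, 4]}

Answer:
{'x': [5, 7, 794], 'y': [8, 9]}
{'x': [5, 7, 794], 'y': [8, 9], 'z': [1, 4]}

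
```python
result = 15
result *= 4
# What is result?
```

Trace:
`result = 15` → result = 15
`result *= 4` → result = 60
So result = 60

Answer: 60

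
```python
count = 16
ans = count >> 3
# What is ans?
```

Trace:
`count = 16` → count = 16
`ans = count >> 3` → ans = 2
So ans = 2

Answer: 2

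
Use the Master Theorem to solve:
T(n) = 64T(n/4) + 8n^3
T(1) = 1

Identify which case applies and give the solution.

a=64, b=4, f(n)=8n^3. log_4(64) = 3. Since c=3 = 3, Case 2 applies: T(n) = Θ(n^log_b(a) · log n) = O(n^3 log n).

Answer: O(n^3 log n) - Case 2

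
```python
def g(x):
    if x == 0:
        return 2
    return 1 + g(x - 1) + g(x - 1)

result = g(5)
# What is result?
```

g(x) = 1 + 2·g(x-1), g(0)=2. Closed form: (2+1)·2^5 - 1 = 95.

Answer: 95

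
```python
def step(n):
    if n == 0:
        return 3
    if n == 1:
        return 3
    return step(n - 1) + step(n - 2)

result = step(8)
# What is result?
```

Build up from base cases: step(0)=3, step(1)=3, step(2)=6, step(3)=9, step(4)=15, step(5)=24, step(6)=39, ..., step(8)=102

Answer: 102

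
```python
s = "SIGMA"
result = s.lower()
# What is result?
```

Trace:
`s = "SIGMA"` → s = 'SIGMA'
`result = s.lower()` → result = 'sigma'
So result = 'sigma'

Answer: 'sigma'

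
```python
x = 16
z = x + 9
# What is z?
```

Trace:
`x = 16` → x = 16
`z = x + 9` → z = 25
So z = 25

Answer: 25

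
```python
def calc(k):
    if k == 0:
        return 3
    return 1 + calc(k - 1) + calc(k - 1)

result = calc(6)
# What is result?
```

calc(k) = 1 + 2·calc(k-1), calc(0)=3. Closed form: (3+1)·2^6 - 1 = 255.

Answer: 255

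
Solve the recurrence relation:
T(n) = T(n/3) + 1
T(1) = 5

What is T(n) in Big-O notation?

Each step divides n by 3 and adds 1. After log_3(n) steps we reach T(1)=5. So T(n) = 1·log_3(n) + 5 = O(log n).

Answer: O(log n)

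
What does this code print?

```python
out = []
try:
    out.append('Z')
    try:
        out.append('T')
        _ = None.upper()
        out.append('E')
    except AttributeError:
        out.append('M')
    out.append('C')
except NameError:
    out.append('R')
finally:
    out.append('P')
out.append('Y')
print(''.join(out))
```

Execution trace: 'Z' (try body) → 'T' (inner try body) → 'M' (inner except AttributeError) → 'C' (try body, no exception) → 'P' (finally) → 'Y' (after the try/except). Output: ZTMCPY

Answer: ZTMCPY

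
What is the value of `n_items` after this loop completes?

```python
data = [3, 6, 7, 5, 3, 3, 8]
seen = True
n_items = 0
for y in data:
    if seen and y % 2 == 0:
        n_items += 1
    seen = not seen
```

Count even values at even positions
`n_items` takes the values: 0 → 1

Answer: 1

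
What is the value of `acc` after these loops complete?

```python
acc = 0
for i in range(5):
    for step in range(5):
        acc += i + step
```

Sum of all i+step for i,step in 5x5
`acc` takes the values: 0 → 1 → 3 → 6 → 10 → 11 → 13 → 16 → 20 → 25 → 27 → 30 → 34 → 39 → 45 → 48 → 52 → 57 → 63 → 70 → 74 → 79 → 85 → 92 → 100

Answer: 100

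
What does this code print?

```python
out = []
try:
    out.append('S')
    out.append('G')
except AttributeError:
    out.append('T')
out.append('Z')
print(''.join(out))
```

Execution trace: 'S' (try body) → 'G' (try body, no exception) → 'Z' (after the try/except). Output: SGZ

Answer: SGZ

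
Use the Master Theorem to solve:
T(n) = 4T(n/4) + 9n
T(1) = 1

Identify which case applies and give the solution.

a=4, b=4, f(n)=9n. log_4(4) = 1. Since c=1 = 1, Case 2 applies: T(n) = Θ(n^log_b(a) · log n) = O(n log n).

Answer: O(n log n) - Case 2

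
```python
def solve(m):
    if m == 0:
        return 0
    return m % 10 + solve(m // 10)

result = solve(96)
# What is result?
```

Sum of digits of 96: 6 + 9 = 15

Answer: 15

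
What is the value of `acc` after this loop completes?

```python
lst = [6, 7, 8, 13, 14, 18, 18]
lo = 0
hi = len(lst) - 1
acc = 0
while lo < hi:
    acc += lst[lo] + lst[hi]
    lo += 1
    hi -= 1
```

Sum of pairs from ends
`acc` takes the values: 0 → 24 → 49 → 71

Answer: 71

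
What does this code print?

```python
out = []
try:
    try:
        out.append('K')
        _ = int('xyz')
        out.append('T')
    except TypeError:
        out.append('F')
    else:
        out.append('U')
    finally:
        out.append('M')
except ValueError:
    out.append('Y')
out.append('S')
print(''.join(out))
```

Execution trace: 'K' (try body) → 'M' (finally) → 'Y' (outer except ValueError) → 'S' (after the try/except). Output: KMYS

Answer: KMYS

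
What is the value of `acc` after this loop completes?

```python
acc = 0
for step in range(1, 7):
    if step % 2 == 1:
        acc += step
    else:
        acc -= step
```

Add odd, subtract even
`acc` takes the values: 0 → 1 → -1 → 2 → -2 → 3 → -3

Answer: -3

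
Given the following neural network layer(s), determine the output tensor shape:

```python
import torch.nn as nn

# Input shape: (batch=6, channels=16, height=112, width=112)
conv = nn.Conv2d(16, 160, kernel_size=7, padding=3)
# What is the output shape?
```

Input: (6, 16, 112, 112) -> Output: (6, 160, 112, 112)

Answer: (6, 160, 112, 112)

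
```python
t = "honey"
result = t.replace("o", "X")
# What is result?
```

Trace:
`t = "honey"` → t = 'honey'
`result = t.replace("o", "X")` → result = 'hXney'
So result = 'hXney'

Answer: 'hXney'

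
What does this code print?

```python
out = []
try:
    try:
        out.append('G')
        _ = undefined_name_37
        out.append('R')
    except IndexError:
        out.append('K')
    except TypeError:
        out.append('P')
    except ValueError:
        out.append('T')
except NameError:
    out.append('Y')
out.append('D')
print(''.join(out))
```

Execution trace: 'G' (try body) → 'Y' (outer except NameError) → 'D' (after the try/except). Output: GYD

Answer: GYD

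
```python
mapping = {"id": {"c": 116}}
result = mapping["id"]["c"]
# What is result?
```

Trace:
`mapping = {"id": {"c": 116}}` → mapping = {'id': {'c': 116}}
`result = mapping["id"]["c"]` → result = 116
So result = 116

Answer: 116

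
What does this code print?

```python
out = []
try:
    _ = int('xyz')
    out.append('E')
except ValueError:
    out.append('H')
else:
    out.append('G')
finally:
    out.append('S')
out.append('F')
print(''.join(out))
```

Execution trace: 'H' (except ValueError) → 'S' (finally) → 'F' (after the try/except). Output: HSF

Answer: HSF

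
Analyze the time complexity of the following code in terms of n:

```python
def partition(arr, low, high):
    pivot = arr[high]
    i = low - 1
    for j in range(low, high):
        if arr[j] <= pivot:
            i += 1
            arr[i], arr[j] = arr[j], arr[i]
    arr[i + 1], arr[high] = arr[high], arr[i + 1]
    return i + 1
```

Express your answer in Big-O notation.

This is Lomuto partition (single pass over [low, high), where n = high - low). Time complexity: O(n).

Answer: O(n)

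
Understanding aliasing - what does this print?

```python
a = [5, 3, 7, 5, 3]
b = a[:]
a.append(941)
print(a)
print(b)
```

Key concept: slice [:] creates copy.
Step by step:
`a = [5, 3, 7, 5, 3]` → a = [5, 3, 7, 5, 3]
`b = a[:]` → b = [5, 3, 7, 5, 3]
`a.append(941)` → a = [5, 3, 7, 5, 3, 941]
`print(a)` → prints [5, 3, 7, 5, 3, 941]
`print(b)` → prints [5, 3, 7, 5, 3]

Answer:
[5, 3, 7, 5, 3, 941]
[5, 3, 7, 5, 3]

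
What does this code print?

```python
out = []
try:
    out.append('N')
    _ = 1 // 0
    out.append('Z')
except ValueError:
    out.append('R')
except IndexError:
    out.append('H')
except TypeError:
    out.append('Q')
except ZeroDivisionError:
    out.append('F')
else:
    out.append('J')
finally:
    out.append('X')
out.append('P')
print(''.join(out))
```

Execution trace: 'N' (try body) → 'F' (except ZeroDivisionError) → 'X' (finally) → 'P' (after the try/except). Output: NFXP

Answer: NFXP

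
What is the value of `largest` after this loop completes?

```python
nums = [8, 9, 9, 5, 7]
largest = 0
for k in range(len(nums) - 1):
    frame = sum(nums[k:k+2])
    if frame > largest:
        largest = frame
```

Max sum of 2-element window in [8, 9, 9, 5, 7]
`largest` takes the values: 0 → 17 → 18

Answer: 18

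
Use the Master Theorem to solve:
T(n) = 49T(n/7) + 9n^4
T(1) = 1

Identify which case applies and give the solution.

a=49, b=7, f(n)=9n^4. log_7(49) = 2. Since c=4 > 2 and the regularity condition holds (49(n/7)^4 = (49/7^4)n^4 with 49/7^4 < 1), Case 3 applies: T(n) = Θ(f(n)) = O(n^4).

Answer: O(n^4) - Case 3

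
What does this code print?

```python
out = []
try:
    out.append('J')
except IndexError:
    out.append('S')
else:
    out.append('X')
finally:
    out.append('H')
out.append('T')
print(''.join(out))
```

Execution trace: 'J' (try body, no exception) → 'X' (else) → 'H' (finally) → 'T' (after the try/except). Output: JXHT

Answer: JXHT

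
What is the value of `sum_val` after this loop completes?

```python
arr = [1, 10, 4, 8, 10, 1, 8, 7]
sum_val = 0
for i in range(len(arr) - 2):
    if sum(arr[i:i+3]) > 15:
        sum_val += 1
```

Count windows with sum > 15
`sum_val` takes the values: 0 → 1 → 2 → 3 → 4 → 5

Answer: 5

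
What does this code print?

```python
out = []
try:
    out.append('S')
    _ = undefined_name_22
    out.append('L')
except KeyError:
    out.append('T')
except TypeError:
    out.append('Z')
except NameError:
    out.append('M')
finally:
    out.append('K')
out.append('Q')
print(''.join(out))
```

Execution trace: 'S' (try body) → 'M' (except NameError) → 'K' (finally) → 'Q' (after the try/except). Output: SMKQ

Answer: SMKQ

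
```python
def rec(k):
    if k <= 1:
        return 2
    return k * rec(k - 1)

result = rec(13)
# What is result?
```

rec(13) = 13 * 12 * 11 * 10 * 9 * 8 * 7 * 6 * 5 * 4 * 3 * 2 * 2 = 12454041600

Answer: 12454041600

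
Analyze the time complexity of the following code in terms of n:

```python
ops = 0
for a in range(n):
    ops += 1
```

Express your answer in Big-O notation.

Each loop level contributes: n. Multiplying the contributions gives O(n).

Answer: O(n)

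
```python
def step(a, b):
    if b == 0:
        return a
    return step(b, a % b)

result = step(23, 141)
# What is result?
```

step(23, 141) -> step(141, 23) -> step(23, 3) -> step(3, 2) -> step(2, 1) -> step(1, 0) -> 1

Answer: 1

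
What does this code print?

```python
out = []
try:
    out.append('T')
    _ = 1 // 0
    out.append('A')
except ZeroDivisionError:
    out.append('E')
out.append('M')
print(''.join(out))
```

Execution trace: 'T' (try body) → 'E' (except ZeroDivisionError) → 'M' (after the try/except). Output: TEM

Answer: TEM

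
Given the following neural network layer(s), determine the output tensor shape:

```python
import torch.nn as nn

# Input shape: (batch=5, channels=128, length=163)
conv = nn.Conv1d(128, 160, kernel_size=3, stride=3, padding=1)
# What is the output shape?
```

Input: (5, 128, 163) -> Output: (5, 160, 55)

Answer: (5, 160, 55)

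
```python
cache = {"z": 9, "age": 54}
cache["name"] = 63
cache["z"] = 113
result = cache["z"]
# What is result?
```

Trace:
`cache = {"z": 9, "age": 54}` → cache = {'z': 9, 'age': 54}
`cache["name"] = 63` → cache = {'z': 9, 'age': 54, 'name': 63}
`cache["z"] = 113` → cache = {'z': 113, 'age': 54, 'name': 63}
`result = cache["z"]` → result = 113
So result = 113

Answer: 113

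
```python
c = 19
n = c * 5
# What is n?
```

Trace:
`c = 19` → c = 19
`n = c * 5` → n = 95
So n = 95

Answer: 95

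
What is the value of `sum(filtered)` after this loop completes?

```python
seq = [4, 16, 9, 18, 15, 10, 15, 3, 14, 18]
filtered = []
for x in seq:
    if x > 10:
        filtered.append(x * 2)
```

Sum of doubled values > 10
`filtered` takes the values: [] → [32] → [32, 36] → [32, 36, 30] → [32, 36, 30, 30] → [32, 36, 30, 30, 28] → [32, 36, 30, 30, 28, 36]
So `sum(filtered)` = 192

Answer: 192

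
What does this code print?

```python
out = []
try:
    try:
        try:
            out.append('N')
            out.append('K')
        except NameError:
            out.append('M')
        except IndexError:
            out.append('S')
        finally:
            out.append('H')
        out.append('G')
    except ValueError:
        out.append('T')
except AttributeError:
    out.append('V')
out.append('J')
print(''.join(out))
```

Execution trace: 'N' (inner try body) → 'K' (inner try body, no exception) → 'H' (inner finally) → 'G' (try body, no exception) → 'J' (after the try/except). Output: NKHGJ

Answer: NKHGJ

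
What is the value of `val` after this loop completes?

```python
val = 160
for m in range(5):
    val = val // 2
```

Halve 5 times: 160 // 2^5 = 5
`val` takes the values: 160 → 80 → 40 → 20 → 10 → 5

Answer: 5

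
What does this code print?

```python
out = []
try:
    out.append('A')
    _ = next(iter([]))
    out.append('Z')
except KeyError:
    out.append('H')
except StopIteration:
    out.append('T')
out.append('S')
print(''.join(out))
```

Execution trace: 'A' (try body) → 'T' (except StopIteration) → 'S' (after the try/except). Output: ATS

Answer: ATS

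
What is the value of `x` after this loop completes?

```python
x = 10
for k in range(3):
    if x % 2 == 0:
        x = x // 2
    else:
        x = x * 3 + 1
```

Collatz-style transformation from 10
`x` takes the values: 10 → 5 → 16 → 8

Answer: 8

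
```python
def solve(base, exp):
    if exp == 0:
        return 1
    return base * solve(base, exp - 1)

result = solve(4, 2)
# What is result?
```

solve(4, 2) = 4 * 4 = 16

Answer: 16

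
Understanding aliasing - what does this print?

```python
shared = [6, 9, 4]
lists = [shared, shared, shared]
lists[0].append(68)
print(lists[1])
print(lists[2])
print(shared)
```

Key concept: list of same reference.
Step by step:
`shared = [6, 9, 4]` → shared = [6, 9, 4]
`lists = [shared, shared, shared]` → lists = [[6, 9, 4], [6, 9, 4], [6, 9, 4]]
`lists[0].append(68)` → shared = [6, 9, 4, 68]; lists = [[6, 9, 4, 68], [6, 9, 4, 68], [6, 9, 4, 68]]
`print(lists[1])` → prints [6, 9, 4, 68]
`print(lists[2])` → prints [6, 9, 4, 68]
`print(shared)` → prints [6, 9, 4, 68]

Answer:
[6, 9, 4, 68]
[6, 9, 4, 68]
[6, 9, 4, 68]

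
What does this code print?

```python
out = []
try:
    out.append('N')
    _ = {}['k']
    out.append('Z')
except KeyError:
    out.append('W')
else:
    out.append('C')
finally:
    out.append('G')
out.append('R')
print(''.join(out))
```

Execution trace: 'N' (try body) → 'W' (except KeyError) → 'G' (finally) → 'R' (after the try/except). Output: NWGR

Answer: NWGR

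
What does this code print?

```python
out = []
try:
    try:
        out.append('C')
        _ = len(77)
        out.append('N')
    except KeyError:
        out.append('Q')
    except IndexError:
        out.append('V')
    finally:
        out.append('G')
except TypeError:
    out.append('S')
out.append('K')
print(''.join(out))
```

Execution trace: 'C' (try body) → 'G' (finally) → 'S' (outer except TypeError) → 'K' (after the try/except). Output: CGSK

Answer: CGSK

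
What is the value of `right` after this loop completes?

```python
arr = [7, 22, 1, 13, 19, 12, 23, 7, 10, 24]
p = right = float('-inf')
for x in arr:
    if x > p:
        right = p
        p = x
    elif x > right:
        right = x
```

Second largest (with repeats) in [7, 22, 1, 13, 19, 12, 23, 7, 10, 24]
`right` takes the values: -inf → 7 → 13 → 19 → 22 → 23

Answer: 23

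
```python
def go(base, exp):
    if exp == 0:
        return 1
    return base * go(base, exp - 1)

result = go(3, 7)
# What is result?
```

go(3, 7) = 3 * 3 * 3 * 3 * 3 * 3 * 3 = 2187

Answer: 2187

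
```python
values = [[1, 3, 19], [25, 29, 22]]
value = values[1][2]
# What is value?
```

Trace:
`values = [[1, 3, 19], [25, 29, 22]]` → values = [[1, 3, 19], [25, 29, 22]]
`value = values[1][2]` → value = 22
So value = 22

Answer: 22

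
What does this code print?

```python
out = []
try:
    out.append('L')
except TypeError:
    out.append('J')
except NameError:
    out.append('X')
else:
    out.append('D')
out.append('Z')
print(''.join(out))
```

Execution trace: 'L' (try body, no exception) → 'D' (else) → 'Z' (after the try/except). Output: LDZ

Answer: LDZ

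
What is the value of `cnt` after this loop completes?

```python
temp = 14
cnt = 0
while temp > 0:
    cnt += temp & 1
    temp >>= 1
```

Count set bits in 14 (binary: 0b1110)
`cnt` takes the values: 0 → 1 → 2 → 3

Answer: 3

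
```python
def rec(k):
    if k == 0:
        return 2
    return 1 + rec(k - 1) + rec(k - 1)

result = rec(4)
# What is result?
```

rec(k) = 1 + 2·rec(k-1), rec(0)=2. Closed form: (2+1)·2^4 - 1 = 47.

Answer: 47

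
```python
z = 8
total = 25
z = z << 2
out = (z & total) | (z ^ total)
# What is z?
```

Trace:
`z = 8` → z = 8
`total = 25` → total = 25
`z = z << 2` → z = 32
`out = (z & total) | (z ^ total)` → out = 57
So z = 32

Answer: 32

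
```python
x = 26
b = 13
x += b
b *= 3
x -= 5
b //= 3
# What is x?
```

Trace:
`x = 26` → x = 26
`b = 13` → b = 13
`x += b` → x = 39
`b *= 3` → b = 39
`x -= 5` → x = 34
`b //= 3` → b = 13
So x = 34

Answer: 34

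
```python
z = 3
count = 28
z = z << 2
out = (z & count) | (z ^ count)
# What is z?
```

Trace:
`z = 3` → z = 3
`count = 28` → count = 28
`z = z << 2` → z = 12
`out = (z & count) | (z ^ count)` → out = 28
So z = 12

Answer: 12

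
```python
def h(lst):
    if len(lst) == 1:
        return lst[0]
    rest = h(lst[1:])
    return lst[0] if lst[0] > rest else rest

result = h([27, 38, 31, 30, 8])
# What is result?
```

Recursive max over [27, 38, 31, 30, 8] = 38

Answer: 38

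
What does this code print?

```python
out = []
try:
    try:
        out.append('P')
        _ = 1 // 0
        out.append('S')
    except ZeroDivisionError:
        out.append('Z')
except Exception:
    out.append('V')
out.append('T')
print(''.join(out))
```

Execution trace: 'P' (inner try body) → 'Z' (inner except ZeroDivisionError) → 'T' (after the try/except). Output: PZT

Answer: PZT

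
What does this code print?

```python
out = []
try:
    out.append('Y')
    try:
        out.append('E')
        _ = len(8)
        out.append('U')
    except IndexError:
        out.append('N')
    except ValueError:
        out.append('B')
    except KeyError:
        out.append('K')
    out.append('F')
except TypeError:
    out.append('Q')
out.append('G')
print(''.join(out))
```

Execution trace: 'Y' (try body) → 'E' (inner try body) → 'Q' (except TypeError) → 'G' (after the try/except). Output: YEQG

Answer: YEQG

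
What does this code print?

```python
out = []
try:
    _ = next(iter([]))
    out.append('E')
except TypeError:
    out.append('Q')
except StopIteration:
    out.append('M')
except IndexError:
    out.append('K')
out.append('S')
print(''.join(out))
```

Execution trace: 'M' (except StopIteration) → 'S' (after the try/except). Output: MS

Answer: MS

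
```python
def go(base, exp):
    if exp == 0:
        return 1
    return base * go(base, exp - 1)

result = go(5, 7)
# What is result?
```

go(5, 7) = 5 * 5 * 5 * 5 * 5 * 5 * 5 = 78125

Answer: 78125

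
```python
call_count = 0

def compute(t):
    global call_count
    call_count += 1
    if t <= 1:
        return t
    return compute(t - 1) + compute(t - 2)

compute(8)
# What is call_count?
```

Calls(t) = 1 + Calls(t-1) + Calls(t-2); Calls(0)=Calls(1)=1. For t=8 this gives 67.

Answer: 67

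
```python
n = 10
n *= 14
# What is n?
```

Trace:
`n = 10` → n = 10
`n *= 14` → n = 140
So n = 140

Answer: 140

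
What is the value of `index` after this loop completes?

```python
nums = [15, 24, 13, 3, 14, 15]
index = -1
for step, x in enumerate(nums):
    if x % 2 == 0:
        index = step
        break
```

First even number index in [15, 24, 13, 3, 14, 15]
`index` takes the values: -1 → 1

Answer: 1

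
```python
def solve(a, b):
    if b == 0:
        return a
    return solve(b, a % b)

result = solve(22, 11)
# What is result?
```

solve(22, 11) -> solve(11, 0) -> 11

Answer: 11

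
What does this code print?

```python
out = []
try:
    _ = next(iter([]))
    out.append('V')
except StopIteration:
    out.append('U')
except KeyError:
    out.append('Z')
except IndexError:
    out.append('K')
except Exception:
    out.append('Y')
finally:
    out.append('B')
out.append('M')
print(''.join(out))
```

Execution trace: 'U' (except StopIteration) → 'B' (finally) → 'M' (after the try/except). Output: UBM

Answer: UBM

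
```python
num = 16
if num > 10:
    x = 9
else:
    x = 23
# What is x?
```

Trace:
`num = 16` → num = 16
`if num > 10: ...` → num > 10 is True → x = 9
So x = 9

Answer: 9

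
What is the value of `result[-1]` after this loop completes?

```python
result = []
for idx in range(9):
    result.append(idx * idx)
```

Last element of squares 0 to 8
`result` takes the values: [] → [0] → [0, 1] → [0, 1, 4] → [0, 1, 4, 9] → [0, 1, 4, 9, 16] → [0, 1, 4, 9, 16, 25] → [0, 1, 4, 9, 16, 25, 36] → [0, 1, 4, 9, 16, 25, 36, 49] → [0, 1, 4, 9, 16, 25, 36, 49, 64]
So `result[-1]` = 64

Answer: 64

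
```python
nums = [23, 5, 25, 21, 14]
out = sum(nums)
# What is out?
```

Trace:
`nums = [23, 5, 25, 21, 14]` → nums = [23, 5, 25, 21, 14]
`out = sum(nums)` → out = 88
So out = 88

Answer: 88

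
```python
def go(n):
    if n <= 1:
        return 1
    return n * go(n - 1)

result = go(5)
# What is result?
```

go(5) = 5 * 4 * 3 * 2 * 1 = 120

Answer: 120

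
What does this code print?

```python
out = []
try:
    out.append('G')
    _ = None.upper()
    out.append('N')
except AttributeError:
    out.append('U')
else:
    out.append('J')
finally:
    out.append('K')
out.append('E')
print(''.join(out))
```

Execution trace: 'G' (try body) → 'U' (except AttributeError) → 'K' (finally) → 'E' (after the try/except). Output: GUKE

Answer: GUKE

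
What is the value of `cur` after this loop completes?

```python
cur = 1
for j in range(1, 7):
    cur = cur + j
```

Start at 1, add 1 through 6
`cur` takes the values: 1 → 2 → 4 → 7 → 11 → 16 → 22

Answer: 22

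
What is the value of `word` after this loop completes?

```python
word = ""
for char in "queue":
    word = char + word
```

Reverse 'queue'
`word` takes the values: "" → "q" → "uq" → "euq" → "ueuq" → "eueuq"

Answer: "eueuq"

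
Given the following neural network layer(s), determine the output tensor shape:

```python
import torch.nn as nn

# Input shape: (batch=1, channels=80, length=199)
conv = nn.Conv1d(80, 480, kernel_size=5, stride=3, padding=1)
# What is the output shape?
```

Input: (1, 80, 199) -> Output: (1, 480, 66)

Answer: (1, 480, 66)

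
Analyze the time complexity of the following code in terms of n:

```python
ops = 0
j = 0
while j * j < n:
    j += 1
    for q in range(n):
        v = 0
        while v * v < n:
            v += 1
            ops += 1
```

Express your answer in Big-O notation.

Each loop level contributes: √n × n × √n. Multiplying the contributions gives O(n^2).

Answer: O(n^2)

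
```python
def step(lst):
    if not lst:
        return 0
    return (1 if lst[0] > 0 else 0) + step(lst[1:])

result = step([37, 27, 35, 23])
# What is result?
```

Count of positive elements in [37, 27, 35, 23] = 4

Answer: 4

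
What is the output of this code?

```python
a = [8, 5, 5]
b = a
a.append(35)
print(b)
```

Key concept: basic list aliasing.
Step by step:
`a = [8, 5, 5]` → a = [8, 5, 5]
`b = a` → b = [8, 5, 5] (same object as a)
`a.append(35)` → a = [8, 5, 5, 35] (same object as b); b = [8, 5, 5, 35] (same object as a)
`print(b)` → prints [8, 5, 5, 35]

Answer: [8, 5, 5, 35]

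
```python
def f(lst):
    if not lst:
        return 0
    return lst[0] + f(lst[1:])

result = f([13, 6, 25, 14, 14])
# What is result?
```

13 + 6 + 25 + 14 + 14 + 0 = 72

Answer: 72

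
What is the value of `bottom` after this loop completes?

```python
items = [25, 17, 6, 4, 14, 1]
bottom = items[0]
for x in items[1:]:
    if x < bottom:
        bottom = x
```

Minimum of [25, 17, 6, 4, 14, 1]
`bottom` takes the values: 25 → 17 → 6 → 4 → 1

Answer: 1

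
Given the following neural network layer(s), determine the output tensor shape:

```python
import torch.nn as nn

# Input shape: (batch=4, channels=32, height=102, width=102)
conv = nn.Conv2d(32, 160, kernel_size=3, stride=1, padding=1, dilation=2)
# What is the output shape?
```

Input: (4, 32, 102, 102) -> Output: (4, 160, 100, 100)

Answer: (4, 160, 100, 100)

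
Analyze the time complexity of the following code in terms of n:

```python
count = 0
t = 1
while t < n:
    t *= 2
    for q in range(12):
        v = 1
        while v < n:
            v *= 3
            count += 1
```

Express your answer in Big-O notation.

Each loop level contributes: log n × 1 × log n. Multiplying the contributions gives O(log² n).

Answer: O(log² n)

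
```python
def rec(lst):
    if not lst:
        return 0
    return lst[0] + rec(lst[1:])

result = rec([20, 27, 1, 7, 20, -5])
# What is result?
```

20 + 27 + 1 + 7 + 20 + (-5) + 0 = 70

Answer: 70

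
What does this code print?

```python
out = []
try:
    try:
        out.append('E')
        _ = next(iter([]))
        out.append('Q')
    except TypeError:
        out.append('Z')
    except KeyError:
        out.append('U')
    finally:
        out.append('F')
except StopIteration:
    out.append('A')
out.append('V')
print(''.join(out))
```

Execution trace: 'E' (try body) → 'F' (finally) → 'A' (outer except StopIteration) → 'V' (after the try/except). Output: EFAV

Answer: EFAV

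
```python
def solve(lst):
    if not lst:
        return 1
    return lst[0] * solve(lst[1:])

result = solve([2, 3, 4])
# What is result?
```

Product over [2, 3, 4] = 2 * 3 * 4 = 24

Answer: 24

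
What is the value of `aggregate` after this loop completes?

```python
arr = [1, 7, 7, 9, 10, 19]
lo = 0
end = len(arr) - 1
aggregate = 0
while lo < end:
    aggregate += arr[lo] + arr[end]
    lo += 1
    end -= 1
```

Sum of pairs from ends
`aggregate` takes the values: 0 → 20 → 37 → 53

Answer: 53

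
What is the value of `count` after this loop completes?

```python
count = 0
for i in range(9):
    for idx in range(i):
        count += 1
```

Triangle number: 0+1+2+...+8
`count` takes the values: 0 → 1 → 2 → 3 → 4 → 5 → 6 → 7 → 8 → 9 → 10 → 11 → 12 → 13 → 14 → 15 → 16 → 17 → 18 → 19 → 20 → 21 → 22 → 23 → 24 → 25 → 26 → 27 → 28 → 29 → 30 → 31 → 32 → 33 → 34 → 35 → 36

Answer: 36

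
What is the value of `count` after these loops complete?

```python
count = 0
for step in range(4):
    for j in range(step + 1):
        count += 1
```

Triangle: 1 + 2 + ... + 4
`count` takes the values: 0 → 1 → 2 → 3 → 4 → 5 → 6 → 7 → 8 → 9 → 10

Answer: 10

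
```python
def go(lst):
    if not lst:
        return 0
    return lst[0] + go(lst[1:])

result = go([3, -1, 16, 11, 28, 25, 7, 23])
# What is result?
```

3 + (-1) + 16 + 11 + 28 + 25 + 7 + 23 + 0 = 112

Answer: 112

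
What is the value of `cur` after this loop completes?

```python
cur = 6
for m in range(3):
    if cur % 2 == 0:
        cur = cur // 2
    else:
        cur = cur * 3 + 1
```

Collatz-style transformation from 6
`cur` takes the values: 6 → 3 → 10 → 5

Answer: 5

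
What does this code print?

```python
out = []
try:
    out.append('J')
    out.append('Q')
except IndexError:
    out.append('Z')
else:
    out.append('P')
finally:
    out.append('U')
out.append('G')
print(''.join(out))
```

Execution trace: 'J' (try body) → 'Q' (try body, no exception) → 'P' (else) → 'U' (finally) → 'G' (after the try/except). Output: JQPUG

Answer: JQPUG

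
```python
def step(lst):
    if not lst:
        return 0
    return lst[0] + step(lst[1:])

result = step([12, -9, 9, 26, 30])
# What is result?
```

12 + (-9) + 9 + 26 + 30 + 0 = 68

Answer: 68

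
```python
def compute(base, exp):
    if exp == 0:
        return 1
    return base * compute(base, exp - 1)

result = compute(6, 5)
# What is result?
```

compute(6, 5) = 6 * 6 * 6 * 6 * 6 = 7776

Answer: 7776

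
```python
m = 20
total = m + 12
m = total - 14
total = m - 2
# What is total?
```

Trace:
`m = 20` → m = 20
`total = m + 12` → total = 32
`m = total - 14` → m = 18
`total = m - 2` → total = 16
So total = 16

Answer: 16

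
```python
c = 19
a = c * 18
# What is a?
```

Trace:
`c = 19` → c = 19
`a = c * 18` → a = 342
So a = 342

Answer: 342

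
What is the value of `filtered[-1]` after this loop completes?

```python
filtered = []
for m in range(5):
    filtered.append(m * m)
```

Last element of squares 0 to 4
`filtered` takes the values: [] → [0] → [0, 1] → [0, 1, 4] → [0, 1, 4, 9] → [0, 1, 4, 9, 16]
So `filtered[-1]` = 16

Answer: 16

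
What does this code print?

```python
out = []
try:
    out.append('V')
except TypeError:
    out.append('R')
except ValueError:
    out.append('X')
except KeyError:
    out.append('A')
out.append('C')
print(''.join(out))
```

Execution trace: 'V' (try body, no exception) → 'C' (after the try/except). Output: VC

Answer: VC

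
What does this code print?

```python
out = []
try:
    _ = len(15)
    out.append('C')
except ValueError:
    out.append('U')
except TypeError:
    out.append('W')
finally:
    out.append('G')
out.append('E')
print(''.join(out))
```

Execution trace: 'W' (except TypeError) → 'G' (finally) → 'E' (after the try/except). Output: WGE

Answer: WGE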